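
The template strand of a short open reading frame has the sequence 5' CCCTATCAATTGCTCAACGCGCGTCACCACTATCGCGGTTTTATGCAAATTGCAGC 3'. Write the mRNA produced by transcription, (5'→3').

5'-GCUGCAAUUUGCAUAAAACCGCGAUAGUGGUGACGCGCGUUGAGCAAUUGAUAGGG-3'

The mRNA has the sequence of the coding strand (reverse complement of the template) with T→U. Reverse complement of CCCTATCAATTGCTCAACGCGCGTCACCACTATCGCGGTTTTATGCAAATTGCAGC is GCTGCAATTTGCATAAAACCGCGATAGTGGTGACGCGCGTTGAGCAATTGATAGGG; then T→U.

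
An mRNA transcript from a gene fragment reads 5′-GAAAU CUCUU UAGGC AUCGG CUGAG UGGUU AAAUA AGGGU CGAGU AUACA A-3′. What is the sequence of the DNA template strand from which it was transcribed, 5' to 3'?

5'-TTGTATACTCGACCCTTATTTAACCACTCAGCCGATGCCTAAAGAGATTTC-3'

Replace U with T to get the coding DNA strand: GAAATCTCTTTAGGCATCGGCTGAGTGGTTAAATAAGGGTCGAGTATACAA. The template strand is its reverse complement (complement CTTTAGAGAAATCCGTAGCCGACTCACCAATTTATTCCCAGCTCATATGTT, then reverse).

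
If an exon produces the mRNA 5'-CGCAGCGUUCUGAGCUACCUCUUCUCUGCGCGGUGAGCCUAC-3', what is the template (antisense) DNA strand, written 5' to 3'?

5'-GTAGGCTCACCGCGCAGAGAAGAGGTAGCTCAGAACGCTGCG-3'

Replace U with T to get the coding DNA strand: CGCAGCGTTCTGAGCTACCTCTTCTCTGCGCGGTGAGCCTAC. The template strand is its reverse complement (complement GCGTCGCAAGACTCGATGGAGAAGAGACGCGCCACTCGGATG, then reverse).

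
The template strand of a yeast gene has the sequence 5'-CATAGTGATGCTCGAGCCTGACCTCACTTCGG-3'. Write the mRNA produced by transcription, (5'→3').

5'-CCGAAGUGAGGUCAGGCUCGAGCAUCACUAUG-3'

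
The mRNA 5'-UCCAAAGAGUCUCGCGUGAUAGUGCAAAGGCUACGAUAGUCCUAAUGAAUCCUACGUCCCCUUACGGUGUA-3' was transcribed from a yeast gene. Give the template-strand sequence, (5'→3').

5'-TACACCGTAAGGGGACGTAGGATTCATTAGGACTATCGTAGCCTTTGCACTATCACGCGAGACTCTTTGGA-3'

Replace U with T to get the coding DNA strand: TCCAAAGAGTCTCGCGTGATAGTGCAAAGGCTACGATAGTCCTAATGAATCCTACGTCCCCTTACGGTGTA. The template strand is its reverse complement (complement AGGTTTCTCAGAGCGCACTATCACGTTTCCGATGCTATCAGGATTACTTAGGATGCAGGGGAATGCCACAT, then reverse).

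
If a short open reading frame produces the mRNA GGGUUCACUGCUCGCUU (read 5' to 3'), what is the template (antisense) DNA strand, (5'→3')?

Replace U with T to get the coding DNA strand: GGGTTCACTGCTCGCTT. The template strand is its reverse complement (complement CCCAAGTGACGAGCGAA, then reverse).

5'-AAGCGAGCAGTGAACCC-3'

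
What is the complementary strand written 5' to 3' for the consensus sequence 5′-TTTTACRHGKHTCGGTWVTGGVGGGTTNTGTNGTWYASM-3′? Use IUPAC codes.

5'-KSTRWACNACANAACCCBCCABWACCGADMCDYGTAAAA-3'

Standard pairs A↔T, G↔C; ambiguity codes pair R↔Y, M↔K, W↔W, S↔S, H↔D, V↔B, N↔N. Complement (AAAATGYDCMDAGCCAWBACCBCCCAANACANCAWRTSK), then reverse for 5'→3'.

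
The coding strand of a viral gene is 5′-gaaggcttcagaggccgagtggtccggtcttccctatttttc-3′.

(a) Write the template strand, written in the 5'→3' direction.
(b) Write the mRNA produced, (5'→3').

(a) 5′-GAAAAATAGGGAAGACCGGACCACTCGGCCTCTGAAGCCTTC-3′
(b) 5'-GAAGGCUUCAGAGGCCGAGUGGUCCGGUCUUCCCUAUUUUUC-3'

(a) The template strand is the reverse complement of the coding strand: complement CTTCCGAAGTCTCCGGCTCACCAGGCCAGAAGGGATAAAAAG, then reverse.
(b) mRNA matches the coding strand with T→U.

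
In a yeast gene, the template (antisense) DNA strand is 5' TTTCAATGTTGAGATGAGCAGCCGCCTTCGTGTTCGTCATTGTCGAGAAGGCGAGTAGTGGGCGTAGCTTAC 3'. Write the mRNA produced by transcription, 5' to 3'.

The mRNA has the sequence of the coding strand (reverse complement of the template) with T→U. Reverse complement of TTTCAATGTTGAGATGAGCAGCCGCCTTCGTGTTCGTCATTGTCGAGAAGGCGAGTAGTGGGCGTAGCTTAC is GTAAGCTACGCCCACTACTCGCCTTCTCGACAATGACGAACACGAAGGCGGCTGCTCATCTCAACATTGAAA; then T→U.

5'-GUAAGCUACGCCCACUACUCGCCUUCUCGACAAUGACGAACACGAAGGCGGCUGCUCAUCUCAACAUUGAAA-3'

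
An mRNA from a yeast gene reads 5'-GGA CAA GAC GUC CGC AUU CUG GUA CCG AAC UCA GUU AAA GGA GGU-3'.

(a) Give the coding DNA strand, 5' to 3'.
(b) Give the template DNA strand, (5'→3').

(a) 5'-GGACAAGACGTCCGCATTCTGGTACCGAACTCAGTTAAAGGAGGT-3'
(b) 5'-ACCTCCTTTAACTGAGTTCGGTACCAGAATGCGGACGTCTTGTCC-3'

(a) The coding strand matches the mRNA with U→T.
(b) The template strand is the reverse complement of the coding strand.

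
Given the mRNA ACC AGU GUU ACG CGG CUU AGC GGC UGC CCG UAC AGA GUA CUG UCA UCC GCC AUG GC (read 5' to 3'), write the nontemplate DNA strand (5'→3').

5'-ACCAGTGTTACGCGGCTTAGCGGCTGCCCGTACAGAGTACTGTCATCCGCCATGGC-3'

The coding DNA strand has the same 5'→3' sequence as the mRNA with U replaced by T.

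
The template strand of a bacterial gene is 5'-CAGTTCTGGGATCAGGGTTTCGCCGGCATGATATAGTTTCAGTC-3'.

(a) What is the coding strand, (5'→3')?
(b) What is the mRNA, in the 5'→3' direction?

(a) 5′-GACTGAAACTATATCATGCCGGCGAAACCCTGATCCCAGAACTG-3′
(b) 5'-GACUGAAACUAUAUCAUGCCGGCGAAACCCUGAUCCCAGAACUG-3'

(a) The coding strand is the reverse complement of the template: complement GTCAAGACCCTAGTCCCAAAGCGGCCGTACTATATCAAAGTCAG, then reverse.
(b) mRNA has the coding-strand sequence with T→U.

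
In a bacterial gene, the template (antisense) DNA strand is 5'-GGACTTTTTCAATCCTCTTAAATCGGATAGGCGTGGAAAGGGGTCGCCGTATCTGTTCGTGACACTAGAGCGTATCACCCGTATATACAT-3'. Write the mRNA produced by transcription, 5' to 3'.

The mRNA has the sequence of the coding strand (reverse complement of the template) with T→U. Reverse complement of GGACTTTTTCAATCCTCTTAAATCGGATAGGCGTGGAAAGGGGTCGCCGTATCTGTTCGTGACACTAGAGCGTATCACCCGTATATACAT is ATGTATATACGGGTGATACGCTCTAGTGTCACGAACAGATACGGCGACCCCTTTCCACGCCTATCCGATTTAAGAGGATTGAAAAAGTCC; then T→U.

5'-AUGUAUAUACGGGUGAUACGCUCUAGUGUCACGAACAGAUACGGCGACCCCUUUCCACGCCUAUCCGAUUUAAGAGGAUUGAAAAAGUCC-3'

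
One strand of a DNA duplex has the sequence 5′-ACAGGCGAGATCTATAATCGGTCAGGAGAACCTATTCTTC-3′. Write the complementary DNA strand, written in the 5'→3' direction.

Pairing A↔T and G↔C gives TGTCCGCTCTAGATATTAGCCAGTCCTCTTGGATAAGAAG, running 3'→5'. Reverse for the 5'→3' convention.

5'-GAAGAATAGGTTCTCCTGACCGATTATAGATCTCGCCTGT-3'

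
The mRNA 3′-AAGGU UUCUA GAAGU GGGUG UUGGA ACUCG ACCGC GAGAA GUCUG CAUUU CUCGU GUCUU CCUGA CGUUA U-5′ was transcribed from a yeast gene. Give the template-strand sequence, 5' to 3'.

5′-TTCCAAAGATCTTCACCCACAACCTTGAGCTGGCGCTCTTCAGACGTAAAGAGCACAGAAGGACTGCAATA-3′

Written 5'→3' the mRNA is UAUUGCAGUCCUUCUGUGCUCUUUACGUCUGAAGAGCGCCAGCUCAAGGUUGUGGGUGAAGAUCUUUGGAA, so the coding DNA strand is TATTGCAGTCCTTCTGTGCTCTTTACGTCTGAAGAGCGCCAGCTCAAGGTTGTGGGTGAAGATCTTTGGAA. The template is its reverse complement.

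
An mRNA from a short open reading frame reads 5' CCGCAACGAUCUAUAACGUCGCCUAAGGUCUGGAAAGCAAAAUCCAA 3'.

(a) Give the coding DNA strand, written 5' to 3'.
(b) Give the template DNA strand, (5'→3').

(a) The coding strand matches the mRNA with U→T.
(b) The template strand is the reverse complement of the coding strand.

(a) 5′-CCGCAACGATCTATAACGTCGCCTAAGGTCTGGAAAGCAAAATCCAA-3′
(b) 5'-TTGGATTTTGCTTTCCAGACCTTAGGCGACGTTATAGATCGTTGCGG-3'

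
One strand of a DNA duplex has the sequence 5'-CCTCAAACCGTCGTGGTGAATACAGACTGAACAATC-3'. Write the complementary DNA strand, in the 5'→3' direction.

5′-GATTGTTCAGTCTGTATTCACCACGACGGTTTGAGG-3′

The complement of CCTCAAACCGTCGTGGTGAATACAGACTGAACAATC is GGAGTTTGGCAGCACCACTTATGTCTGACTTGTTAG (A↔T, G↔C). DNA strands are antiparallel, so the complementary strand runs 3'→5'; reversing gives the 5'→3' form.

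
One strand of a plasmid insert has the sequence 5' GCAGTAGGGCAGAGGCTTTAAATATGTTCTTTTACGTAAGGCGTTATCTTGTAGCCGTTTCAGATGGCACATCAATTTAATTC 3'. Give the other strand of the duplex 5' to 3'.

5′-GAATTAAATTGATGTGCCATCTGAAACGGCTACAAGATAACGCCTTACGTAAAAGAACATATTTAAAGCCTCTGCCCTACTGC-3′

The complement of GCAGTAGGGCAGAGGCTTTAAATATGTTCTTTTACGTAAGGCGTTATCTTGTAGCCGTTTCAGATGGCACATCAATTTAATTC is CGTCATCCCGTCTCCGAAATTTATACAAGAAAATGCATTCCGCAATAGAACATCGGCAAAGTCTACCGTGTAGTTAAATTAAG (A↔T, G↔C). DNA strands are antiparallel, so the complementary strand runs 3'→5'; reversing gives the 5'→3' form.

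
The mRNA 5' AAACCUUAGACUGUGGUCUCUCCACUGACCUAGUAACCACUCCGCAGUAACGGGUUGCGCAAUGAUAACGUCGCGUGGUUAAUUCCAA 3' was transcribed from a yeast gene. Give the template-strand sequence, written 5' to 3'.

Replace U with T to get the coding DNA strand: AAACCTTAGACTGTGGTCTCTCCACTGACCTAGTAACCACTCCGCAGTAACGGGTTGCGCAATGATAACGTCGCGTGGTTAATTCCAA. The template strand is its reverse complement (complement TTTGGAATCTGACACCAGAGAGGTGACTGGATCATTGGTGAGGCGTCATTGCCCAACGCGTTACTATTGCAGCGCACCAATTAAGGTT, then reverse).

5′-TTGGAATTAACCACGCGACGTTATCATTGCGCAACCCGTTACTGCGGAGTGGTTACTAGGTCAGTGGAGAGACCACAGTCTAAGGTTT-3′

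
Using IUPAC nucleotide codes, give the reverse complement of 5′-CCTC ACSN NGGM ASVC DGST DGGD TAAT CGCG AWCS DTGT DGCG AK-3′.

5'-MTCGCHACAHSGWTCGCGATTAHCCHASCHGBSTKCCNNSGTGAGG-3'

Standard pairs A↔T, G↔C; ambiguity codes pair M↔K, W↔W, S↔S, D↔H, V↔B, N↔N. Complement (GGAGTGSNNCCKTSBGHCSAHCCHATTAGCGCTWGSHACAHCGCTM), then reverse for 5'→3'.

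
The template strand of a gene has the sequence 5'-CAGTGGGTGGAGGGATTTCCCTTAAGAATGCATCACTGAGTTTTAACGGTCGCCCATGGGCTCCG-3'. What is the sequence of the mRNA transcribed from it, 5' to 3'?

5′-CGGAGCCCAUGGGCGACCGUUAAAACUCAGUGAUGCAUUCUUAAGGGAAAUCCCUCCACCCACUG-3′

RNA polymerase reads the template 3'→5' and synthesizes mRNA 5'→3' by base-pairing (A→U, T→A, G↔C). The complement of the template is GTCACCCACCTCCCTAAAGGGAATTCTTACGTAGTGACTCAAAATTGCCAGCGGGTACCCGAGGC; antiparallel, so 5'→3' the coding strand is CGGAGCCCATGGGCGACCGTTAAAACTCAGTGATGCATTCTTAAGGGAAATCCCTCCACCCACTG. Replace T with U for the mRNA.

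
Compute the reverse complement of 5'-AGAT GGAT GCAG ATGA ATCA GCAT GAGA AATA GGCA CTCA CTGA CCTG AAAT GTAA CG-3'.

5'-CGTTACATTTCAGGTCAGTGAGTGCCTATTTCTCATGCTGATTCATCTGCATCCATCT-3'

Reading the sequence 3'→5' and pairing each base (A↔T, G↔C) gives the reverse complement directly.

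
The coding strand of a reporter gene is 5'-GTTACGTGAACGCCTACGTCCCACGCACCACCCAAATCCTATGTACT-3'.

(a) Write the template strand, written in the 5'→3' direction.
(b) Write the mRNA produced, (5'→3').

(a) 5'-AGTACATAGGATTTGGGTGGTGCGTGGGACGTAGGCGTTCACGTAAC-3'
(b) 5'-GUUACGUGAACGCCUACGUCCCACGCACCACCCAAAUCCUAUGUACU-3'

(a) The template strand is the reverse complement of the coding strand: complement CAATGCACTTGCGGATGCAGGGTGCGTGGTGGGTTTAGGATACATGA, then reverse.
(b) mRNA matches the coding strand with T→U.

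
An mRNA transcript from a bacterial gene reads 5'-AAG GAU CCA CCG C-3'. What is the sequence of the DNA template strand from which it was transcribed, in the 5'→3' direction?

Replace U with T to get the coding DNA strand: AAGGATCCACCGC. The template strand is its reverse complement (complement TTCCTAGGTGGCG, then reverse).

5'-GCGGTGGATCCTT-3'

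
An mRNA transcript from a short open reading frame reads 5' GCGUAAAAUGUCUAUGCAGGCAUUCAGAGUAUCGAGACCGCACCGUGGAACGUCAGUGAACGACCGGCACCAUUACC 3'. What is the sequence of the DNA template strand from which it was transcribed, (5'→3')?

Replace U with T to get the coding DNA strand: GCGTAAAATGTCTATGCAGGCATTCAGAGTATCGAGACCGCACCGTGGAACGTCAGTGAACGACCGGCACCATTACC. The template strand is its reverse complement (complement CGCATTTTACAGATACGTCCGTAAGTCTCATAGCTCTGGCGTGGCACCTTGCAGTCACTTGCTGGCCGTGGTAATGG, then reverse).

5'-GGTAATGGTGCCGGTCGTTCACTGACGTTCCACGGTGCGGTCTCGATACTCTGAATGCCTGCATAGACATTTTACGC-3'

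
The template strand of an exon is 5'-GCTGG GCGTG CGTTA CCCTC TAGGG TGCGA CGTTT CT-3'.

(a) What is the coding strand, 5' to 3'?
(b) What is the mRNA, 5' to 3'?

(a) 5'-AGAAACGTCGCACCCTAGAGGGTAACGCACGCCCAGC-3'
(b) 5′-AGAAACGUCGCACCCUAGAGGGUAACGCACGCCCAGC-3′

(a) The coding strand is the reverse complement of the template: complement CGACCCGCACGCAATGGGAGATCCCACGCTGCAAAGA, then reverse.
(b) mRNA has the coding-strand sequence with T→U.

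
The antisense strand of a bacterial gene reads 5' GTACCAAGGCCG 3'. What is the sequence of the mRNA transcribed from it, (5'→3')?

RNA polymerase reads the template 3'→5' and synthesizes mRNA 5'→3' by base-pairing (A→U, T→A, G↔C). The complement of the template is CATGGTTCCGGC; antiparallel, so 5'→3' the coding strand is CGGCCTTGGTAC. Replace T with U for the mRNA.

5′-CGGCCUUGGUAC-3′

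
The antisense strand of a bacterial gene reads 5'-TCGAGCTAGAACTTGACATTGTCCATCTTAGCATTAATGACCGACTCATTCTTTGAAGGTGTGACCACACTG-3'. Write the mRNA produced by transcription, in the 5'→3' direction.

RNA polymerase reads the template 3'→5' and synthesizes mRNA 5'→3' by base-pairing (A→U, T→A, G↔C). The complement of the template is AGCTCGATCTTGAACTGTAACAGGTAGAATCGTAATTACTGGCTGAGTAAGAAACTTCCACACTGGTGTGAC; antiparallel, so 5'→3' the coding strand is CAGTGTGGTCACACCTTCAAAGAATGAGTCGGTCATTAATGCTAAGATGGACAATGTCAAGTTCTAGCTCGA. Replace T with U for the mRNA.

5′-CAGUGUGGUCACACCUUCAAAGAAUGAGUCGGUCAUUAAUGCUAAGAUGGACAAUGUCAAGUUCUAGCUCGA-3′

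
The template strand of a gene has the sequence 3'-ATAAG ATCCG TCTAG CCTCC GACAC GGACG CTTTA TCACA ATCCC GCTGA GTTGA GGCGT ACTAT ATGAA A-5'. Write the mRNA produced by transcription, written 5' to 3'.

Reading the template 3'→5' as shown, RNA polymerase pairs each base (A→U, T→A, G↔C) to build mRNA 5'→3' directly.

5'-UAUUCUAGGCAGAUCGGAGGCUGUGCCUGCGAAAUAGUGUUAGGGCGACUCAACUCCGCAUGAUAUACUUU-3'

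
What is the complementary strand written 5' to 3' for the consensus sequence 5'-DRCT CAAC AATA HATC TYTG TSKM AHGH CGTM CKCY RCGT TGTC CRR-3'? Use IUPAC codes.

Standard pairs A↔T, G↔C; ambiguity codes pair R↔Y, M↔K, S↔S, D↔H. Complement (HYGAGTTGTTATDTAGARACASMKTDCDGCAKGMGRYGCAACAGGYY), then reverse for 5'→3'.

5′-YYGGACAACGYRGMGKACGDCDTKMSACARAGATDTATTGTTGAGYH-3′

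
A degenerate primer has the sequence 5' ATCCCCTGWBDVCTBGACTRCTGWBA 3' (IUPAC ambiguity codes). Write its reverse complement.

Standard pairs A↔T, G↔C; ambiguity codes pair R↔Y, W↔W, B↔V, D↔H. Complement (TAGGGGACWVHBGAVCTGAYGACWVT), then reverse for 5'→3'.

5'-TVWCAGYAGTCVAGBHVWCAGGGGAT-3'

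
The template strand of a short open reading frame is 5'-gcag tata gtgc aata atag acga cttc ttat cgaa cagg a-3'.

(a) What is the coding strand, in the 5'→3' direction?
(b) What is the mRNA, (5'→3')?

(a) The coding strand is the reverse complement of the template: complement CGTCATATCACGTTATTATCTGCTGAAGAATAGCTTGTCCT, then reverse.
(b) mRNA has the coding-strand sequence with T→U.

(a) 5'-TCCTGTTCGATAAGAAGTCGTCTATTATTGCACTATACTGC-3'
(b) 5'-UCCUGUUCGAUAAGAAGUCGUCUAUUAUUGCACUAUACUGC-3'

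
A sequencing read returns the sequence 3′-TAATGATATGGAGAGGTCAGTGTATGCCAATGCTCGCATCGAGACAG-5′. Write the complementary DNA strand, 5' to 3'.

The strand is given 3'→5', so its complement runs 5'→3' in the same left-to-right order: pair each base A↔T, G↔C.

5'-ATTACTATACCTCTCCAGTCACATACGGTTACGAGCGTAGCTCTGTC-3'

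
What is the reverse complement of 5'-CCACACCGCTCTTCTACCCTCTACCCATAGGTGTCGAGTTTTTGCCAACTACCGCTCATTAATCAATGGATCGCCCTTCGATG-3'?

Complement each base (A↔T, G↔C): GGTGTGGCGAGAAGATGGGAGATGGGTATCCACAGCTCAAAAACGGTTGATGGCGAGTAATTAGTTACCTAGCGGGAAGCTAC. Then reverse.

5'-CATCGAAGGGCGATCCATTGATTAATGAGCGGTAGTTGGCAAAAACTCGACACCTATGGGTAGAGGGTAGAAGAGCGGTGTGG-3'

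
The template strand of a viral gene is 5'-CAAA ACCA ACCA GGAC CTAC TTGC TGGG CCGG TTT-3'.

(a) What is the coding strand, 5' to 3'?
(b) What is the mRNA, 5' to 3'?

(a) 5'-AAACCGGCCCAGCAAGTAGGTCCTGGTTGGTTTTG-3'
(b) 5'-AAACCGGCCCAGCAAGUAGGUCCUGGUUGGUUUUG-3'

(a) The coding strand is the reverse complement of the template: complement GTTTTGGTTGGTCCTGGATGAACGACCCGGCCAAA, then reverse.
(b) mRNA has the coding-strand sequence with T→U.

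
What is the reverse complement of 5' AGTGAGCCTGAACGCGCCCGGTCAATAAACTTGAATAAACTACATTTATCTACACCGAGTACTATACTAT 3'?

Complement each base (A↔T, G↔C): TCACTCGGACTTGCGCGGGCCAGTTATTTGAACTTATTTGATGTAAATAGATGTGGCTCATGATATGATA. Then reverse.

5'-ATAGTATAGTACTCGGTGTAGATAAATGTAGTTTATTCAAGTTTATTGACCGGGCGCGTTCAGGCTCACT-3'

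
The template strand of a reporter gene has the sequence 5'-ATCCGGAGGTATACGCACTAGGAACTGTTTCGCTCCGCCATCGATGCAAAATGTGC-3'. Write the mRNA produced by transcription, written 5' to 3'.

RNA polymerase reads the template 3'→5' and synthesizes mRNA 5'→3' by base-pairing (A→U, T→A, G↔C). The complement of the template is TAGGCCTCCATATGCGTGATCCTTGACAAAGCGAGGCGGTAGCTACGTTTTACACG; antiparallel, so 5'→3' the coding strand is GCACATTTTGCATCGATGGCGGAGCGAAACAGTTCCTAGTGCGTATACCTCCGGAT. Replace T with U for the mRNA.

5′-GCACAUUUUGCAUCGAUGGCGGAGCGAAACAGUUCCUAGUGCGUAUACCUCCGGAU-3′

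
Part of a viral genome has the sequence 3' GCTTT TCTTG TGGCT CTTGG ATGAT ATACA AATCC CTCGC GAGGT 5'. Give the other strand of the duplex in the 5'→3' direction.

The strand is given 3'→5', so its complement runs 5'→3' in the same left-to-right order: pair each base A↔T, G↔C.

5'-CGAAAAGAACACCGAGAACCTACTATATGTTTAGGGAGCGCTCCA-3'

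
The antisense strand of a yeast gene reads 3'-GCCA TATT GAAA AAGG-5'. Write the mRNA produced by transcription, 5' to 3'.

5'-CGGUAUAACUUUUUCC-3'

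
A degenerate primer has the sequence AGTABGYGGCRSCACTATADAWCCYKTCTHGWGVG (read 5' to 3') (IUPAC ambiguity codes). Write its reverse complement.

Standard pairs A↔T, G↔C; ambiguity codes pair R↔Y, K↔M, W↔W, S↔S, B↔V, D↔H. Complement (TCATVCRCCGYSGTGATATHTWGGRMAGADCWCBC), then reverse for 5'→3'.

5'-CBCWCDAGAMRGGWTHTATAGTGSYGCCRCVTACT-3'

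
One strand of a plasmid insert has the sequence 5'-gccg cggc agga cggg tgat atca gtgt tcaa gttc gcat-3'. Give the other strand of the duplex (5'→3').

Pairing A↔T and G↔C gives CGGCGCCGTCCTGCCCACTATAGTCACAAGTTCAAGCGTA, running 3'→5'. Reverse for the 5'→3' convention.

5'-ATGCGAACTTGAACACTGATATCACCCGTCCTGCCGCGGC-3'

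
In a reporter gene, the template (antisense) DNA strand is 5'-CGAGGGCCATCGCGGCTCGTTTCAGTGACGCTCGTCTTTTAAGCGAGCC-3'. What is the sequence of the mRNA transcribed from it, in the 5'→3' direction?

5'-GGCUCGCUUAAAAGACGAGCGUCACUGAAACGAGCCGCGAUGGCCCUCG-3'

The mRNA has the sequence of the coding strand (reverse complement of the template) with T→U. Reverse complement of CGAGGGCCATCGCGGCTCGTTTCAGTGACGCTCGTCTTTTAAGCGAGCC is GGCTCGCTTAAAAGACGAGCGTCACTGAAACGAGCCGCGATGGCCCTCG; then T→U.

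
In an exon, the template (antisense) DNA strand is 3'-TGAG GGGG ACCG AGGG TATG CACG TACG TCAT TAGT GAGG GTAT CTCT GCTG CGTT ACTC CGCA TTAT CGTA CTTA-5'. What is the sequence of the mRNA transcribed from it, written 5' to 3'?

5'-ACUCCCCCUGGCUCCCAUACGUGCAUGCAGUAAUCACUCCCAUAGAGACGACGCAAUGAGGCGUAAUAGCAUGAAU-3'

Reading the template 3'→5' as shown, RNA polymerase pairs each base (A→U, T→A, G↔C) to build mRNA 5'→3' directly.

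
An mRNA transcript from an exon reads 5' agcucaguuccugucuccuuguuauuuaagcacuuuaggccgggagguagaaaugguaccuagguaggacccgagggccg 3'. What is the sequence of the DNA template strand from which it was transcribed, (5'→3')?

Replace U with T to get the coding DNA strand: AGCTCAGTTCCTGTCTCCTTGTTATTTAAGCACTTTAGGCCGGGAGGTAGAAATGGTACCTAGGTAGGACCCGAGGGCCG. The template strand is its reverse complement (complement TCGAGTCAAGGACAGAGGAACAATAAATTCGTGAAATCCGGCCCTCCATCTTTACCATGGATCCATCCTGGGCTCCCGGC, then reverse).

5′-CGGCCCTCGGGTCCTACCTAGGTACCATTTCTACCTCCCGGCCTAAAGTGCTTAAATAACAAGGAGACAGGAACTGAGCT-3′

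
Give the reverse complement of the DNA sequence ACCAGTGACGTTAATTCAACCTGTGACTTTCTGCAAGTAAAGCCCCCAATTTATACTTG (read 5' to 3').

5'-CAAGTATAAATTGGGGGCTTTACTTGCAGAAAGTCACAGGTTGAATTAACGTCACTGGT-3'

Complement each base (A↔T, G↔C): TGGTCACTGCAATTAAGTTGGACACTGAAAGACGTTCATTTCGGGGGTTAAATATGAAC. Then reverse.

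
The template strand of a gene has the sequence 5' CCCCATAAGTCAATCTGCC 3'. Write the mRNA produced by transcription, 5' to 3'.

5'-GGCAGAUUGACUUAUGGGG-3'

RNA polymerase reads the template 3'→5' and synthesizes mRNA 5'→3' by base-pairing (A→U, T→A, G↔C). The complement of the template is GGGGTATTCAGTTAGACGG; antiparallel, so 5'→3' the coding strand is GGCAGATTGACTTATGGGG. Replace T with U for the mRNA.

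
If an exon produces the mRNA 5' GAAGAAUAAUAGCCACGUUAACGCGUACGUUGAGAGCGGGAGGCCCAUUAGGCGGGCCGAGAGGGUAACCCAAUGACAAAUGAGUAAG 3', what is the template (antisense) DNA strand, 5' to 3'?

5'-CTTACTCATTTGTCATTGGGTTACCCTCTCGGCCCGCCTAATGGGCCTCCCGCTCTCAACGTACGCGTTAACGTGGCTATTATTCTTC-3'

Replace U with T to get the coding DNA strand: GAAGAATAATAGCCACGTTAACGCGTACGTTGAGAGCGGGAGGCCCATTAGGCGGGCCGAGAGGGTAACCCAATGACAAATGAGTAAG. The template strand is its reverse complement (complement CTTCTTATTATCGGTGCAATTGCGCATGCAACTCTCGCCCTCCGGGTAATCCGCCCGGCTCTCCCATTGGGTTACTGTTTACTCATTC, then reverse).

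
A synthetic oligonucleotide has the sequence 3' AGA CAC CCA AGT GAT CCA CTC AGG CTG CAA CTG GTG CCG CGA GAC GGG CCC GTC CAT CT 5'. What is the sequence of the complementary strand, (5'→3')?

The strand is given 3'→5', so its complement runs 5'→3' in the same left-to-right order: pair each base A↔T, G↔C.

5′-TCTGTGGGTTCACTAGGTGAGTCCGACGTTGACCACGGCGCTCTGCCCGGGCAGGTAGA-3′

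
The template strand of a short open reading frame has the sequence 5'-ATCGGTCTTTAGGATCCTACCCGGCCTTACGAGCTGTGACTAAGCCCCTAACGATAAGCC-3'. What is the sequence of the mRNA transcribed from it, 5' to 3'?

5′-GGCUUAUCGUUAGGGGCUUAGUCACAGCUCGUAAGGCCGGGUAGGAUCCUAAAGACCGAU-3′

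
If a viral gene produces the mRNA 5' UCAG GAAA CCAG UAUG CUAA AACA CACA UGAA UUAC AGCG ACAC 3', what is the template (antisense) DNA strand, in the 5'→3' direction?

5'-GTGTCGCTGTAATTCATGTGTGTTTTAGCATACTGGTTTCCTGA-3'

Replace U with T to get the coding DNA strand: TCAGGAAACCAGTATGCTAAAACACACATGAATTACAGCGACAC. The template strand is its reverse complement (complement AGTCCTTTGGTCATACGATTTTGTGTGTACTTAATGTCGCTGTG, then reverse).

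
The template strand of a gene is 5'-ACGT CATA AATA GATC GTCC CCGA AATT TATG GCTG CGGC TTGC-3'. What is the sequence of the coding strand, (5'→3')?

The coding strand is complementary and antiparallel to the template: take the complement (A↔T, G↔C) and reverse.

5'-GCAAGCCGCAGCCATAAATTTCGGGGACGATCTATTTATGACGT-3'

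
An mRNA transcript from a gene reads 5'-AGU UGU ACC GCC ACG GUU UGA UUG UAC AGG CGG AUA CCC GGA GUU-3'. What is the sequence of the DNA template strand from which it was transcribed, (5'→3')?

5′-AACTCCGGGTATCCGCCTGTACAATCAAACCGTGGCGGTACAACT-3′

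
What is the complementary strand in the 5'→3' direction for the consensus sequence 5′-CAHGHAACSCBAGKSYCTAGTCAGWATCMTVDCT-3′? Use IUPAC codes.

5'-AGHBAKGATWCTGACTAGRSMCTVGSGTTDCDTG-3'

Standard pairs A↔T, G↔C; ambiguity codes pair Y↔R, M↔K, W↔W, S↔S, B↔V, D↔H. Complement (GTDCDTTGSGVTCMSRGATCAGTCWTAGKABHGA), then reverse for 5'→3'.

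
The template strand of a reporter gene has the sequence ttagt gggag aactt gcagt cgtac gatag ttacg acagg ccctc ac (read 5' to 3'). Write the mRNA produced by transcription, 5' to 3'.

RNA polymerase reads the template 3'→5' and synthesizes mRNA 5'→3' by base-pairing (A→U, T→A, G↔C). The complement of the template is AATCACCCTCTTGAACGTCAGCATGCTATCAATGCTGTCCGGGAGTG; antiparallel, so 5'→3' the coding strand is GTGAGGGCCTGTCGTAACTATCGTACGACTGCAAGTTCTCCCACTAA. Replace T with U for the mRNA.

5′-GUGAGGGCCUGUCGUAACUAUCGUACGACUGCAAGUUCUCCCACUAA-3′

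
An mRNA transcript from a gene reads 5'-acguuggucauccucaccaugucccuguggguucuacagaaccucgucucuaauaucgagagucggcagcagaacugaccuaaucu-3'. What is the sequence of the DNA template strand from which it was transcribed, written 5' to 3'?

5'-AGATTAGGTCAGTTCTGCTGCCGACTCTCGATATTAGAGACGAGGTTCTGTAGAACCCACAGGGACATGGTGAGGATGACCAACGT-3'

Replace U with T to get the coding DNA strand: ACGTTGGTCATCCTCACCATGTCCCTGTGGGTTCTACAGAACCTCGTCTCTAATATCGAGAGTCGGCAGCAGAACTGACCTAATCT. The template strand is its reverse complement (complement TGCAACCAGTAGGAGTGGTACAGGGACACCCAAGATGTCTTGGAGCAGAGATTATAGCTCTCAGCCGTCGTCTTGACTGGATTAGA, then reverse).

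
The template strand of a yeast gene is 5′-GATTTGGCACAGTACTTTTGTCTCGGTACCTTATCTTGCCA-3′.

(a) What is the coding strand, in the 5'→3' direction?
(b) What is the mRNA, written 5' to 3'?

(a) The coding strand is the reverse complement of the template: complement CTAAACCGTGTCATGAAAACAGAGCCATGGAATAGAACGGT, then reverse.
(b) mRNA has the coding-strand sequence with T→U.

(a) 5'-TGGCAAGATAAGGTACCGAGACAAAAGTACTGTGCCAAATC-3'
(b) 5'-UGGCAAGAUAAGGUACCGAGACAAAAGUACUGUGCCAAAUC-3'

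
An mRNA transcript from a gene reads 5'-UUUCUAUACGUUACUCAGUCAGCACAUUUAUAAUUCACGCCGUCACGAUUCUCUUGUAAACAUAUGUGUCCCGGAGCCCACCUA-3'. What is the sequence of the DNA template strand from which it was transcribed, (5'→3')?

Replace U with T to get the coding DNA strand: TTTCTATACGTTACTCAGTCAGCACATTTATAATTCACGCCGTCACGATTCTCTTGTAAACATATGTGTCCCGGAGCCCACCTA. The template strand is its reverse complement (complement AAAGATATGCAATGAGTCAGTCGTGTAAATATTAAGTGCGGCAGTGCTAAGAGAACATTTGTATACACAGGGCCTCGGGTGGAT, then reverse).

5'-TAGGTGGGCTCCGGGACACATATGTTTACAAGAGAATCGTGACGGCGTGAATTATAAATGTGCTGACTGAGTAACGTATAGAAA-3'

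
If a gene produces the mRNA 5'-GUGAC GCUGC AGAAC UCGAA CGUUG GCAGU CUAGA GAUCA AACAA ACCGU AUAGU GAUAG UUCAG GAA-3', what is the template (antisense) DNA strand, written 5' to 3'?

5'-TTCCTGAACTATCACTATACGGTTTGTTTGATCTCTAGACTGCCAACGTTCGAGTTCTGCAGCGTCAC-3'

Replace U with T to get the coding DNA strand: GTGACGCTGCAGAACTCGAACGTTGGCAGTCTAGAGATCAAACAAACCGTATAGTGATAGTTCAGGAA. The template strand is its reverse complement (complement CACTGCGACGTCTTGAGCTTGCAACCGTCAGATCTCTAGTTTGTTTGGCATATCACTATCAAGTCCTT, then reverse).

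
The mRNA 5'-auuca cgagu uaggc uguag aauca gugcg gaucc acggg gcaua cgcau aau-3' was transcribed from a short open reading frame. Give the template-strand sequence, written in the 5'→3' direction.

5'-ATTATGCGTATGCCCCGTGGATCCGCACTGATTCTACAGCCTAACTCGTGAAT-3'

Replace U with T to get the coding DNA strand: ATTCACGAGTTAGGCTGTAGAATCAGTGCGGATCCACGGGGCATACGCATAAT. The template strand is its reverse complement (complement TAAGTGCTCAATCCGACATCTTAGTCACGCCTAGGTGCCCCGTATGCGTATTA, then reverse).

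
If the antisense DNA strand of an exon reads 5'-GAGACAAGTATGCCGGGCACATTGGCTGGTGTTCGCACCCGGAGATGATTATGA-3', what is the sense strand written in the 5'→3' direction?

The coding strand is complementary and antiparallel to the template: take the complement (A↔T, G↔C) and reverse.

5'-TCATAATCATCTCCGGGTGCGAACACCAGCCAATGTGCCCGGCATACTTGTCTC-3'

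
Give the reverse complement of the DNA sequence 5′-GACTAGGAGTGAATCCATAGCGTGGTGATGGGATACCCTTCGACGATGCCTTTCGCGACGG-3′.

Complement each base (A↔T, G↔C): CTGATCCTCACTTAGGTATCGCACCACTACCCTATGGGAAGCTGCTACGGAAAGCGCTGCC. Then reverse.

5'-CCGTCGCGAAAGGCATCGTCGAAGGGTATCCCATCACCACGCTATGGATTCACTCCTAGTC-3'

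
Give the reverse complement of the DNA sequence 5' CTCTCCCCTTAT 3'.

Complement each base (A↔T, G↔C): GAGAGGGGAATA. Then reverse.

5'-ATAAGGGGAGAG-3'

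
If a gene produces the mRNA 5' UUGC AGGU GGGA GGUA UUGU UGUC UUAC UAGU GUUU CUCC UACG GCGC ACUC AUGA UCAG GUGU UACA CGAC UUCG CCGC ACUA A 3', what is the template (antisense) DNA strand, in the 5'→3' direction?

Replace U with T to get the coding DNA strand: TTGCAGGTGGGAGGTATTGTTGTCTTACTAGTGTTTCTCCTACGGCGCACTCATGATCAGGTGTTACACGACTTCGCCGCACTAA. The template strand is its reverse complement (complement AACGTCCACCCTCCATAACAACAGAATGATCACAAAGAGGATGCCGCGTGAGTACTAGTCCACAATGTGCTGAAGCGGCGTGATT, then reverse).

5'-TTAGTGCGGCGAAGTCGTGTAACACCTGATCATGAGTGCGCCGTAGGAGAAACACTAGTAAGACAACAATACCTCCCACCTGCAA-3'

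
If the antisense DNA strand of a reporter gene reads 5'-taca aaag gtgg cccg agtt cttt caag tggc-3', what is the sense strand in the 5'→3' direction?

The coding strand is complementary and antiparallel to the template: take the complement (A↔T, G↔C) and reverse.

5'-GCCACTTGAAAGAACTCGGGCCACCTTTTGTA-3'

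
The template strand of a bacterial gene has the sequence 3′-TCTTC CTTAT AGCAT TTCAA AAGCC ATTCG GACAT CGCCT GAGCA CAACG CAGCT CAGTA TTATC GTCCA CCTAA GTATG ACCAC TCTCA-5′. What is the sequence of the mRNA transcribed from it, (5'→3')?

5′-AGAAGGAAUAUCGUAAAGUUUUCGGUAAGCCUGUAGCGGACUCGUGUUGCGUCGAGUCAUAAUAGCAGGUGGAUUCAUACUGGUGAGAGU-3′

Reading the template 3'→5' as shown, RNA polymerase pairs each base (A→U, T→A, G↔C) to build mRNA 5'→3' directly.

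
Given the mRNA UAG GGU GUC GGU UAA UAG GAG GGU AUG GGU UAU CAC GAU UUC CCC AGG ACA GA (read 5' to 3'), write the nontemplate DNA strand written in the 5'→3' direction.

5'-TAGGGTGTCGGTTAATAGGAGGGTATGGGTTATCACGATTTCCCCAGGACAGA-3'

The coding DNA strand has the same 5'→3' sequence as the mRNA with U replaced by T.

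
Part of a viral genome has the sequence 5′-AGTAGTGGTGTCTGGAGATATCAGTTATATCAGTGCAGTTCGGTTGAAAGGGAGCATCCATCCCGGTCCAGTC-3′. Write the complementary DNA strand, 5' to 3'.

5'-GACTGGACCGGGATGGATGCTCCCTTTCAACCGAACTGCACTGATATAACTGATATCTCCAGACACCACTACT-3'

The complement of AGTAGTGGTGTCTGGAGATATCAGTTATATCAGTGCAGTTCGGTTGAAAGGGAGCATCCATCCCGGTCCAGTC is TCATCACCACAGACCTCTATAGTCAATATAGTCACGTCAAGCCAACTTTCCCTCGTAGGTAGGGCCAGGTCAG (A↔T, G↔C). DNA strands are antiparallel, so the complementary strand runs 3'→5'; reversing gives the 5'→3' form.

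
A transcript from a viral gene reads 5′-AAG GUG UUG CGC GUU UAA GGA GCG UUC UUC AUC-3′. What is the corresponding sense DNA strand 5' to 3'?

5'-AAGGTGTTGCGCGTTTAAGGAGCGTTCTTCATC-3'

The coding DNA strand has the same 5'→3' sequence as the mRNA with U replaced by T.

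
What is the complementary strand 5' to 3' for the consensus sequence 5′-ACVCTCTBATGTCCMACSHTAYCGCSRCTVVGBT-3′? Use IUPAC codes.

5′-AVCBBAGYSGCGRTADSGTKGGACATVAGAGBGT-3′

Standard pairs A↔T, G↔C; ambiguity codes pair R↔Y, M↔K, S↔S, B↔V, H↔D. Complement (TGBGAGAVTACAGGKTGSDATRGCGSYGABBCVA), then reverse for 5'→3'.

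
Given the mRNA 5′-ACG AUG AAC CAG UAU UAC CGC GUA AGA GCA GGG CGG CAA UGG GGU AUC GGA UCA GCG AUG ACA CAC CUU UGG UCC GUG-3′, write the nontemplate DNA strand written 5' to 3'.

5'-ACGATGAACCAGTATTACCGCGTAAGAGCAGGGCGGCAATGGGGTATCGGATCAGCGATGACACACCTTTGGTCCGTG-3'

The coding DNA strand has the same 5'→3' sequence as the mRNA with U replaced by T.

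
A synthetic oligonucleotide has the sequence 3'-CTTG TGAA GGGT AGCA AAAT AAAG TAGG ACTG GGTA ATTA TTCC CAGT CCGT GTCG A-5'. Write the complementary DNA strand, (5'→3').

The strand is given 3'→5', so its complement runs 5'→3' in the same left-to-right order: pair each base A↔T, G↔C.

5'-GAACACTTCCCATCGTTTTATTTCATCCTGACCCATTAATAAGGGTCAGGCACAGCT-3'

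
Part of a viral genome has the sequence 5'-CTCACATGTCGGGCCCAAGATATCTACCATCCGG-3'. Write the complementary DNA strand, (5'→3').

5'-CCGGATGGTAGATATCTTGGGCCCGACATGTGAG-3'

The complement of CTCACATGTCGGGCCCAAGATATCTACCATCCGG is GAGTGTACAGCCCGGGTTCTATAGATGGTAGGCC (A↔T, G↔C). DNA strands are antiparallel, so the complementary strand runs 3'→5'; reversing gives the 5'→3' form.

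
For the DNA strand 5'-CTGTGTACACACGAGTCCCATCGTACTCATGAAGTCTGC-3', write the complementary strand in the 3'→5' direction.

Base-pairing A↔T, G↔C gives the complement. The complementary strand is antiparallel, so paired with a 5'→3' strand it runs 3'→5'.

3'-GACACATGTGTGCTCAGGGTAGCATGAGTACTTCAGACG-5'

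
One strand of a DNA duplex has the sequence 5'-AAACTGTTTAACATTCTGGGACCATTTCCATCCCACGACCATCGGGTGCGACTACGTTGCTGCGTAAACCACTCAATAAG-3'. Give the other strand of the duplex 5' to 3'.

Pairing A↔T and G↔C gives TTTGACAAATTGTAAGACCCTGGTAAAGGTAGGGTGCTGGTAGCCCACGCTGATGCAACGACGCATTTGGTGAGTTATTC, running 3'→5'. Reverse for the 5'→3' convention.

5'-CTTATTGAGTGGTTTACGCAGCAACGTAGTCGCACCCGATGGTCGTGGGATGGAAATGGTCCCAGAATGTTAAACAGTTT-3'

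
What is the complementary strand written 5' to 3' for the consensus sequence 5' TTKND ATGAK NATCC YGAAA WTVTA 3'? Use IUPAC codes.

Standard pairs A↔T, G↔C; ambiguity codes pair Y↔R, K↔M, W↔W, D↔H, V↔B, N↔N. Complement (AAMNHTACTMNTAGGRCTTTWABAT), then reverse for 5'→3'.

5′-TABAWTTTCRGGATNMTCATHNMAA-3′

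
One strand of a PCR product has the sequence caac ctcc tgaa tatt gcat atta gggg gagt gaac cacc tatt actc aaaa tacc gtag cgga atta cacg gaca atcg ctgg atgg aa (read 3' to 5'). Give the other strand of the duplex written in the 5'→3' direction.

5'-GTTGGAGGACTTATAACGTATAATCCCCCTCACTTGGTGGATAATGAGTTTTATGGCATCGCCTTAATGTGCCTGTTAGCGACCTACCTT-3'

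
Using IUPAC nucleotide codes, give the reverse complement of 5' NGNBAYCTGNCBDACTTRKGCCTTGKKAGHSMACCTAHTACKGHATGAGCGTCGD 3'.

Standard pairs A↔T, G↔C; ambiguity codes pair R↔Y, M↔K, S↔S, B↔V, D↔H, N↔N. Complement (NCNVTRGACNGVHTGAAYMCGGAACMMTCDSKTGGATDATGMCDTACTCGCAGCH), then reverse for 5'→3'.

5′-HCGACGCTCATDCMGTADTAGGTKSDCTMMCAAGGCMYAAGTHVGNCAGRTVNCN-3′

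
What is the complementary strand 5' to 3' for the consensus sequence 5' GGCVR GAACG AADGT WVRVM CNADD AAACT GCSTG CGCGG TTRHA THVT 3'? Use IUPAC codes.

Standard pairs A↔T, G↔C; ambiguity codes pair R↔Y, M↔K, W↔W, S↔S, D↔H, V↔B, N↔N. Complement (CCGBYCTTGCTTHCAWBYBKGNTHHTTTGACGSACGCGCCAAYDTADBA), then reverse for 5'→3'.

5'-ABDATDYAACCGCGCASGCAGTTTHHTNGKBYBWACHTTCGTTCYBGCC-3'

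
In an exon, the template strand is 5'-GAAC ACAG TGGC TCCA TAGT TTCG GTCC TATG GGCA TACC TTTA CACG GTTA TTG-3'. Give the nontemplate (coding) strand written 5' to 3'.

The coding strand is complementary and antiparallel to the template: take the complement (A↔T, G↔C) and reverse.

5'-CAATAACCGTGTAAAGGTATGCCCATAGGACCGAAACTATGGAGCCACTGTGTTC-3'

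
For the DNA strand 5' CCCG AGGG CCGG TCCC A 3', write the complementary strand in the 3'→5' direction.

Base-pairing A↔T, G↔C gives the complement. The complementary strand is antiparallel, so paired with a 5'→3' strand it runs 3'→5'.

3'-GGGCTCCCGGCCAGGGT-5'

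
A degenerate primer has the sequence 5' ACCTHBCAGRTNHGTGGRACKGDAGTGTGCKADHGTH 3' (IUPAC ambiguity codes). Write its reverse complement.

Standard pairs A↔T, G↔C; ambiguity codes pair R↔Y, K↔M, B↔V, D↔H, N↔N. Complement (TGGADVGTCYANDCACCYTGMCHTCACACGMTHDCAD), then reverse for 5'→3'.

5'-DACDHTMGCACACTHCMGTYCCACDNAYCTGVDAGGT-3'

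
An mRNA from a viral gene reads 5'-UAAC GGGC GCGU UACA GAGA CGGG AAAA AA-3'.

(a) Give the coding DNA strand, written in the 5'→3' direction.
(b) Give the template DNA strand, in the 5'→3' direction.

(a) The coding strand matches the mRNA with U→T.
(b) The template strand is the reverse complement of the coding strand.

(a) 5'-TAACGGGCGCGTTACAGAGACGGGAAAAAA-3'
(b) 5'-TTTTTTCCCGTCTCTGTAACGCGCCCGTTA-3'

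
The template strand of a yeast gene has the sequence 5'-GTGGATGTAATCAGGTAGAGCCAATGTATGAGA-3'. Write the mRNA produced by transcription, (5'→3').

RNA polymerase reads the template 3'→5' and synthesizes mRNA 5'→3' by base-pairing (A→U, T→A, G↔C). The complement of the template is CACCTACATTAGTCCATCTCGGTTACATACTCT; antiparallel, so 5'→3' the coding strand is TCTCATACATTGGCTCTACCTGATTACATCCAC. Replace T with U for the mRNA.

5'-UCUCAUACAUUGGCUCUACCUGAUUACAUCCAC-3'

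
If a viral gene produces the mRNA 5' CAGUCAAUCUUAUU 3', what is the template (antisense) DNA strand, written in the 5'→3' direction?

5′-AATAAGATTGACTG-3′

Replace U with T to get the coding DNA strand: CAGTCAATCTTATT. The template strand is its reverse complement (complement GTCAGTTAGAATAA, then reverse).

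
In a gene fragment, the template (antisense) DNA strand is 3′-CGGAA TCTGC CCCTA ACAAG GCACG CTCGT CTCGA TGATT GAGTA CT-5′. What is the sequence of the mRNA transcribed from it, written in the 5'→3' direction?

Reading the template 3'→5' as shown, RNA polymerase pairs each base (A→U, T→A, G↔C) to build mRNA 5'→3' directly.

5'-GCCUUAGACGGGGAUUGUUCCGUGCGAGCAGAGCUACUAACUCAUGA-3'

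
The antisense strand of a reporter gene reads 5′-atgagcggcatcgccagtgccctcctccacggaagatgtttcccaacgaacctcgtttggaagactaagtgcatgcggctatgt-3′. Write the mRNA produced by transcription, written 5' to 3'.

5'-ACAUAGCCGCAUGCACUUAGUCUUCCAAACGAGGUUCGUUGGGAAACAUCUUCCGUGGAGGAGGGCACUGGCGAUGCCGCUCAU-3'

RNA polymerase reads the template 3'→5' and synthesizes mRNA 5'→3' by base-pairing (A→U, T→A, G↔C). The complement of the template is TACTCGCCGTAGCGGTCACGGGAGGAGGTGCCTTCTACAAAGGGTTGCTTGGAGCAAACCTTCTGATTCACGTACGCCGATACA; antiparallel, so 5'→3' the coding strand is ACATAGCCGCATGCACTTAGTCTTCCAAACGAGGTTCGTTGGGAAACATCTTCCGTGGAGGAGGGCACTGGCGATGCCGCTCAT. Replace T with U for the mRNA.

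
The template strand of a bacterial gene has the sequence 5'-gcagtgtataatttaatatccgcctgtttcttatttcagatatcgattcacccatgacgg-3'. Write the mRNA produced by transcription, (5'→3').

RNA polymerase reads the template 3'→5' and synthesizes mRNA 5'→3' by base-pairing (A→U, T→A, G↔C). The complement of the template is CGTCACATATTAAATTATAGGCGGACAAAGAATAAAGTCTATAGCTAAGTGGGTACTGCC; antiparallel, so 5'→3' the coding strand is CCGTCATGGGTGAATCGATATCTGAAATAAGAAACAGGCGGATATTAAATTATACACTGC. Replace T with U for the mRNA.

5'-CCGUCAUGGGUGAAUCGAUAUCUGAAAUAAGAAACAGGCGGAUAUUAAAUUAUACACUGC-3'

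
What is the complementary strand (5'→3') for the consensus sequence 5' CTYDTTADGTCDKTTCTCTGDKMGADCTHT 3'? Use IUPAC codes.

5'-ADAGHTCKMHCAGAGAAMHGACHTAAHRAG-3'

Standard pairs A↔T, G↔C; ambiguity codes pair Y↔R, M↔K, D↔H. Complement (GARHAATHCAGHMAAGAGACHMKCTHGADA), then reverse for 5'→3'.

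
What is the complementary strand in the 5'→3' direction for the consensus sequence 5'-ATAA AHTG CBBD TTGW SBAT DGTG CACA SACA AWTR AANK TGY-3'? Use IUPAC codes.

5'-RCAMNTTYAWTTGTSTGTGCACHATVSWCAAHVVGCADTTTAT-3'

Standard pairs A↔T, G↔C; ambiguity codes pair R↔Y, K↔M, W↔W, S↔S, B↔V, D↔H, N↔N. Complement (TATTTDACGVVHAACWSVTAHCACGTGTSTGTTWAYTTNMACR), then reverse for 5'→3'.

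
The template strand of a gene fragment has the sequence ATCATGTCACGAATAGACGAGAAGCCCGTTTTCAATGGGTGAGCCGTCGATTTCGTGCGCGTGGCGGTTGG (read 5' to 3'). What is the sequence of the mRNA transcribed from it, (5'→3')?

RNA polymerase reads the template 3'→5' and synthesizes mRNA 5'→3' by base-pairing (A→U, T→A, G↔C). The complement of the template is TAGTACAGTGCTTATCTGCTCTTCGGGCAAAAGTTACCCACTCGGCAGCTAAAGCACGCGCACCGCCAACC; antiparallel, so 5'→3' the coding strand is CCAACCGCCACGCGCACGAAATCGACGGCTCACCCATTGAAAACGGGCTTCTCGTCTATTCGTGACATGAT. Replace T with U for the mRNA.

5'-CCAACCGCCACGCGCACGAAAUCGACGGCUCACCCAUUGAAAACGGGCUUCUCGUCUAUUCGUGACAUGAU-3'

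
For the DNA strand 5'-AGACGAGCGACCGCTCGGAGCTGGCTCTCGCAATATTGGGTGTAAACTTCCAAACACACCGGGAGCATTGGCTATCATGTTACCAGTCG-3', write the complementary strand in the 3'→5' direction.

Base-pairing A↔T, G↔C gives the complement. The complementary strand is antiparallel, so paired with a 5'→3' strand it runs 3'→5'.

3'-TCTGCTCGCTGGCGAGCCTCGACCGAGAGCGTTATAACCCACATTTGAAGGTTTGTGTGGCCCTCGTAACCGATAGTACAATGGTCAGC-5'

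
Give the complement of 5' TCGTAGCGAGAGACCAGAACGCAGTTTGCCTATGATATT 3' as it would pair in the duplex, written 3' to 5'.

3'-AGCATCGCTCTCTGGTCTTGCGTCAAACGGATACTATAA-5'

Base-pairing A↔T, G↔C gives the complement. The complementary strand is antiparallel, so paired with a 5'→3' strand it runs 3'→5'.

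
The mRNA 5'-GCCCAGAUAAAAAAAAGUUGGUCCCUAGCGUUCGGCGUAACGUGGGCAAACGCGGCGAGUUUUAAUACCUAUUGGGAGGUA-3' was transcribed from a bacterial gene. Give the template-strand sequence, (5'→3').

5′-TACCTCCCAATAGGTATTAAAACTCGCCGCGTTTGCCCACGTTACGCCGAACGCTAGGGACCAACTTTTTTTTATCTGGGC-3′

Replace U with T to get the coding DNA strand: GCCCAGATAAAAAAAAGTTGGTCCCTAGCGTTCGGCGTAACGTGGGCAAACGCGGCGAGTTTTAATACCTATTGGGAGGTA. The template strand is its reverse complement (complement CGGGTCTATTTTTTTTCAACCAGGGATCGCAAGCCGCATTGCACCCGTTTGCGCCGCTCAAAATTATGGATAACCCTCCAT, then reverse).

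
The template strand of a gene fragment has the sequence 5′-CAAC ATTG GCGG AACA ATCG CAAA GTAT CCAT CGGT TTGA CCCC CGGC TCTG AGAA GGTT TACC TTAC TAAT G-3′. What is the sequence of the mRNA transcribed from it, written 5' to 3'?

5'-CAUUAGUAAGGUAAACCUUCUCAGAGCCGGGGGUCAAACCGAUGGAUACUUUGCGAUUGUUCCGCCAAUGUUG-3'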